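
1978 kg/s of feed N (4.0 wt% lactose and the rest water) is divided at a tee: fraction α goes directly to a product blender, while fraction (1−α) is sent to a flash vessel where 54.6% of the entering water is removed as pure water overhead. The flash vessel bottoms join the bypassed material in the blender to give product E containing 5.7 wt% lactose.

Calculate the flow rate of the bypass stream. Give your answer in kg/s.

852.5 kg/s

All 1978×0.040 = 79.12 kg/s of lactose reaches E, so E = 79.12/0.057 = 1388.1 kg/s and vapour = 589.93 kg/s.
The evaporator receives (1−α)·1978 of feed at 0.960 water and removes 0.546 of that water:
0.546×0.960×(1−α)×1978 = 589.93
(1−α) = 589.93/1036.8 = 0.5690;  α = 0.4310.
Bypass flow = 0.4310×1978 = 852.52 kg/s.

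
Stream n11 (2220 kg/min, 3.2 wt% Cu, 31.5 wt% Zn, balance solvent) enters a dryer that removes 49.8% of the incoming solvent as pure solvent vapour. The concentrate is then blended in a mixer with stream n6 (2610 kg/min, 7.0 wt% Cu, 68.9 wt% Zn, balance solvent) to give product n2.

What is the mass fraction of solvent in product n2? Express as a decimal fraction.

Vapour removed = 0.498×0.653×2220 = 721.93 kg/min; concentrate = 1498.1 kg/min.
solvent reaching the mixer = 727.73 (from concentrate) + 2610×0.241 = 1356.7 kg/min.
Product flow = 1498.1 + 2610 = 4108.1 kg/min; solvent fraction = 0.330.

0.330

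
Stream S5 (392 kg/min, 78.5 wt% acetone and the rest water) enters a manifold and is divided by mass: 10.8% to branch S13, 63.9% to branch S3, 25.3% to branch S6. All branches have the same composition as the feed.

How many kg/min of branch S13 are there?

42.34 kg/min

Branch S13 flow = 0.108×392 = 42.336 kg/min.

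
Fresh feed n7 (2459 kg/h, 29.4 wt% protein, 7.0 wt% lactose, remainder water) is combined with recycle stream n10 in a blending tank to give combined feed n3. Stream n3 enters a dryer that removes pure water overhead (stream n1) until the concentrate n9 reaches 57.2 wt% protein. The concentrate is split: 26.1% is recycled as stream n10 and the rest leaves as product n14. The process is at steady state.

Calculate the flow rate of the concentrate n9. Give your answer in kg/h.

Overall protein balance (none leaves overhead): protein in fresh feed = protein in product, i.e. 2459×0.294 = (1−0.261)·n9·0.572.
n9 = 722.95/(0.572×0.739) = 1710.3 kg/h.

1710 kg/h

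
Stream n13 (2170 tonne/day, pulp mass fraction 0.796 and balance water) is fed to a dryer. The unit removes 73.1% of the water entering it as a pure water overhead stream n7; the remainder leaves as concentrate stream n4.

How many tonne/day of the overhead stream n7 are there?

water entering = 2170×0.204 = 442.68 tonne/day; overhead removed = 0.731×442.68 = 323.6 tonne/day.

323.6 tonne/day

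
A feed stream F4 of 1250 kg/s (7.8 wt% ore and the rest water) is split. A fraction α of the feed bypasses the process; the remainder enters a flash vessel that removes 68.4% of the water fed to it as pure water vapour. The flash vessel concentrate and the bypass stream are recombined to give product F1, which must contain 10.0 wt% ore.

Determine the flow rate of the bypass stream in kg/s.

All 1250×0.078 = 97.5 kg/s of ore reaches F1, so F1 = 97.5/0.100 = 975 kg/s and vapour = 275 kg/s.
The evaporator receives (1−α)·1250 of feed at 0.922 water and removes 0.684 of that water:
0.684×0.922×(1−α)×1250 = 275
(1−α) = 275/788.31 = 0.3488;  α = 0.6512.
Bypass flow = 0.6512×1250 = 813.94 kg/s.

813.9 kg/s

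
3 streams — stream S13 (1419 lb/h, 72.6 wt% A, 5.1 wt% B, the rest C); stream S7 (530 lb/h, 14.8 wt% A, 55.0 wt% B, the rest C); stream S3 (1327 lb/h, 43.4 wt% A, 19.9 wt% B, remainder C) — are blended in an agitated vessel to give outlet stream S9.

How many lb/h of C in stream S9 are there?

963.5 lb/h

C out = C in = 1419×0.223 + 530×0.302 + 1327×0.367 = 963.51 lb/h.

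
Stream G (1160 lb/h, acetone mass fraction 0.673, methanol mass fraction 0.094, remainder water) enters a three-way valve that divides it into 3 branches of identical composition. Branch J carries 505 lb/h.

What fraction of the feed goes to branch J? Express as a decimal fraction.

Fraction to J = 505/1160 = 0.4353.

0.435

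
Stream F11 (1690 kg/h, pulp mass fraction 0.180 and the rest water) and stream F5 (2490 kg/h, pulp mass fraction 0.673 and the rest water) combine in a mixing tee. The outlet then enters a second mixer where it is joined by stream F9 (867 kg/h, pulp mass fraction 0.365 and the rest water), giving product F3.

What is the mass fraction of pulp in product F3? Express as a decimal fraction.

0.455

Overall, product flow = 5047 kg/h.
pulp in = 1690×0.180 + 2490×0.673 + 867×0.365 = 2296.4 kg/h.
pulp fraction in F3 = 0.455.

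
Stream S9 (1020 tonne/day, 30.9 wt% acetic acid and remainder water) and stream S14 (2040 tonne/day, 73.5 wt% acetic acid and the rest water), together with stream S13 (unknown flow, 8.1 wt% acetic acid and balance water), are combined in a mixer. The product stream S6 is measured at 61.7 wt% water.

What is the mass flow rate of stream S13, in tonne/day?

2128 tonne/day

Let S13 be the unknown flow. Total out = 3060 + S13.
water balance: 1245.4 + 0.919·S13 = 0.617·(3060 + S13)
(0.919 − 0.617)·S13 = 0.617×3060 − 1245.4 = 642.6
S13 = 642.6 / 0.302 = 2127.8 tonne/day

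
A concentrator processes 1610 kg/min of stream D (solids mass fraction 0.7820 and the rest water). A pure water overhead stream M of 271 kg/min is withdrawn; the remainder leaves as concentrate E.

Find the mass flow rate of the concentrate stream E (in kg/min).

1339 kg/min

Concentrate = 1610 − 271 = 1339 kg/min.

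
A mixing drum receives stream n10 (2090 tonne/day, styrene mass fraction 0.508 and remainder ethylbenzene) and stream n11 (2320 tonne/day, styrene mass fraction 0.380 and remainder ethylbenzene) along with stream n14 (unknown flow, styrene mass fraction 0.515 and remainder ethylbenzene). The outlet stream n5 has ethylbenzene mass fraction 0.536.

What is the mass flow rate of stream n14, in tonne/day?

Let n14 be the unknown flow. Total out = 4410 + n14.
ethylbenzene balance: 2466.7 + 0.485·n14 = 0.536·(4410 + n14)
(0.485 − 0.536)·n14 = 0.536×4410 − 2466.7 = -102.92
n14 = -102.92 / -0.051 = 2018 tonne/day

2018 tonne/day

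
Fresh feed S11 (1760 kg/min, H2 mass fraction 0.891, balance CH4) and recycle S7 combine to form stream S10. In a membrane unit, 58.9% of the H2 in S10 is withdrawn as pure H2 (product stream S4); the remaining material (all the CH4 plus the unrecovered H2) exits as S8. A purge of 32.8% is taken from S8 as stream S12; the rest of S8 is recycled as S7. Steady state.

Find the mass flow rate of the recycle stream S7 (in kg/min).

991.4 kg/min

CH4 enters only via S11 and leaves only via the purge: 1760×0.109 = 0.328×(CH4 in S8), and the membrane unit passes all CH4, so CH4 in S10 = CH4 in S8 = 584.88 kg/min.
H2 in S10: m_A = 1760×0.891 + (1−0.328)·(1−0.589)·m_A, so m_A = 1568.2/0.7238 = 2166.5 kg/min.
S8 = (1−0.589)×2166.5 + 584.88 = 1475.3 kg/min.
Recycle S7 = (1−0.328)×1475.3 = 991.42 kg/min.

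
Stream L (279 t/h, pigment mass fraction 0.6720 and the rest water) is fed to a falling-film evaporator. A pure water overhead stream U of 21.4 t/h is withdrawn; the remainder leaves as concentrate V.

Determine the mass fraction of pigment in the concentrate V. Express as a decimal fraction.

pigment is not removed: 279×0.672 = 187.49 t/h of pigment enters V.
Concentrate = 279 − 21.4 = 257.6 t/h.
Mass fraction = 187.49/257.6 = 0.7278.

0.7278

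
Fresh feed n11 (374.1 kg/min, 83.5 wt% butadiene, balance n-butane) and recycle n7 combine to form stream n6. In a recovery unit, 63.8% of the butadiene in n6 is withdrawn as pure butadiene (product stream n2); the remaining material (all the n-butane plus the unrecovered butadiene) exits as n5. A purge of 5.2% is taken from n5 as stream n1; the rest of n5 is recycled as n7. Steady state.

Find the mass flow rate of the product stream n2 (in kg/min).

303.4 kg/min

butadiene in n6: m_A = 374.1×0.835 + (1−0.052)·(1−0.638)·m_A, so m_A = 312.37/0.6568 = 475.58 kg/min.
Product n2 = 0.638×475.58 = 303.42 kg/min.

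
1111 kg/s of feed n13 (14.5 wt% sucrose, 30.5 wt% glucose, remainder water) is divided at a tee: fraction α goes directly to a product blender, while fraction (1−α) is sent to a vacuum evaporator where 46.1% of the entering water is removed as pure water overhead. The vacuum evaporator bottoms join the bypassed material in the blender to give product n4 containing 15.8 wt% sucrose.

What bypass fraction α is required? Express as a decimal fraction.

All 1111×0.145 = 161.09 kg/s of sucrose reaches n4, so n4 = 161.09/0.158 = 1019.6 kg/s and vapour = 91.411 kg/s.
The evaporator receives (1−α)·1111 of feed at 0.550 water and removes 0.461 of that water:
0.461×0.550×(1−α)×1111 = 91.411
(1−α) = 91.411/281.69 = 0.3245;  α = 0.6755.

0.675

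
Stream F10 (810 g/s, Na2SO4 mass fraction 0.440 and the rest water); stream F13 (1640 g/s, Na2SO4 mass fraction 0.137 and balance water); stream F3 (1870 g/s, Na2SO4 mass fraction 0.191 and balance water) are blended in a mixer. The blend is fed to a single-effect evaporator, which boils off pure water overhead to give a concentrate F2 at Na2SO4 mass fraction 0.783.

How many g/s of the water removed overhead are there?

3122 g/s

Na2SO4 entering = 810×0.440 + 1640×0.137 + 1870×0.191 = 938.25 g/s.
All Na2SO4 reports to F2, so F2 = 938.25/0.783 = 1198.3 g/s.
Total feed = 4320 g/s; overhead = 4320 − 1198.3 = 3121.7 g/s.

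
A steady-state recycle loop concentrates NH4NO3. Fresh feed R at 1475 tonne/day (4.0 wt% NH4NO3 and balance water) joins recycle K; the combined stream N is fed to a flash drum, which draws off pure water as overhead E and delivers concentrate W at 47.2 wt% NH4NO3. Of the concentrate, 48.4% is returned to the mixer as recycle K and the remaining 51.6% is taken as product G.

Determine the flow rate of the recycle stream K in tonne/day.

117.2 tonne/day

Overall NH4NO3 balance (none leaves overhead): NH4NO3 in fresh feed = NH4NO3 in product, i.e. 1475×0.040 = (1−0.484)·W·0.472.
W = 59/(0.472×0.516) = 242.25 tonne/day.
Recycle K = 0.484×242.25 = 117.25 tonne/day.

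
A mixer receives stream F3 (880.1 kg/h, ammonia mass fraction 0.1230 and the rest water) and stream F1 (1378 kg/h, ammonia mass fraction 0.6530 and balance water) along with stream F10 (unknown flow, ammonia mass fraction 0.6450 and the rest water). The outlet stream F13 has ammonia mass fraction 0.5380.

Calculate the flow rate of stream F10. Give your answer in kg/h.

Let F10 be the unknown flow. Total out = 2258.1 + F10.
ammonia balance: 1008.1 + 0.645·F10 = 0.538·(2258.1 + F10)
(0.645 − 0.538)·F10 = 0.538×2258.1 − 1008.1 = 206.77
F10 = 206.77 / 0.107 = 1932.4 kg/h

1932 kg/h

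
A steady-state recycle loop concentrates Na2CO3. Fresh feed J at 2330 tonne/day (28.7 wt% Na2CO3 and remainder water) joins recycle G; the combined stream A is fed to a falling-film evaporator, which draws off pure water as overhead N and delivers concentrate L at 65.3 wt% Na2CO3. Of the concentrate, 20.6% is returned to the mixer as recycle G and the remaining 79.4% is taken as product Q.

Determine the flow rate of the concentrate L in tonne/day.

1290 tonne/day

Overall Na2CO3 balance (none leaves overhead): Na2CO3 in fresh feed = Na2CO3 in product, i.e. 2330×0.287 = (1−0.206)·L·0.653.
L = 668.71/(0.653×0.794) = 1289.7 tonne/day.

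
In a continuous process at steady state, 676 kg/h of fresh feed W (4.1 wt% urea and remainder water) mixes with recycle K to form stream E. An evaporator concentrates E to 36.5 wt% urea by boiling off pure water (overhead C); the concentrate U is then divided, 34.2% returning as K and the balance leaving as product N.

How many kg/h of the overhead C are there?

600.1 kg/h

Overall urea balance (none leaves overhead): urea in fresh feed = urea in product, i.e. 676×0.041 = (1−0.342)·U·0.365.
U = 27.716/(0.365×0.658) = 115.4 kg/h.
Recycle K = 0.342×115.4 = 39.467 kg/h.
Combined feed E = 676 + 39.467 = 715.47 kg/h.
Overhead C = E − U = 715.47 − 115.4 = 600.07 kg/h.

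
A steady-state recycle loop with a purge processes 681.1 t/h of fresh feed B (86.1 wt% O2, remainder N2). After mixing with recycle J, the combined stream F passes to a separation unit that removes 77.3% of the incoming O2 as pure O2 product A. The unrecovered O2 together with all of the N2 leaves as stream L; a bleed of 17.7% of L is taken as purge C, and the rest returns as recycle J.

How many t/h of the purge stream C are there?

123.6 t/h

N2 enters only via B and leaves only via the purge: 681.1×0.139 = 0.177×(N2 in L), and the separation unit passes all N2, so N2 in F = N2 in L = 534.88 t/h.
O2 in F: m_A = 681.1×0.861 + (1−0.177)·(1−0.773)·m_A, so m_A = 586.43/0.8132 = 721.15 t/h.
L = (1−0.773)×721.15 + 534.88 = 698.58 t/h.
Purge C = 0.177×698.58 = 123.65 t/h.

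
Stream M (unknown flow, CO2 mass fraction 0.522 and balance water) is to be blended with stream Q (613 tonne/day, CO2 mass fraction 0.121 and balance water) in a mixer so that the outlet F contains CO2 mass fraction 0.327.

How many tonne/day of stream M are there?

647.6 tonne/day

Let M be the unknown flow. Total out = 613 + M.
CO2 balance: 74.173 + 0.522·M = 0.327·(613 + M)
(0.522 − 0.327)·M = 0.327×613 − 74.173 = 126.28
M = 126.28 / 0.195 = 647.58 tonne/day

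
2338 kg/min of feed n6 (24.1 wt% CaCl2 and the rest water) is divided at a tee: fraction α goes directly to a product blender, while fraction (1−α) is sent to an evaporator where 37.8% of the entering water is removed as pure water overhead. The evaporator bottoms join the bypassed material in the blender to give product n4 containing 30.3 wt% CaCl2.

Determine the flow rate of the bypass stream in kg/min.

670.5 kg/min

All 2338×0.241 = 563.46 kg/min of CaCl2 reaches n4, so n4 = 563.46/0.303 = 1859.6 kg/min and vapour = 478.4 kg/min.
The evaporator receives (1−α)·2338 of feed at 0.759 water and removes 0.378 of that water:
0.378×0.759×(1−α)×2338 = 478.4
(1−α) = 478.4/670.78 = 0.7132;  α = 0.2868.
Bypass flow = 0.2868×2338 = 670.52 kg/min.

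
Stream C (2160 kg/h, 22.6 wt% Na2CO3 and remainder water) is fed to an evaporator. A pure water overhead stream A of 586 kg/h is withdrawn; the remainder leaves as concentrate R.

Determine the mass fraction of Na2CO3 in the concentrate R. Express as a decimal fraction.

Na2CO3 is not removed: 2160×0.226 = 488.16 kg/h of Na2CO3 enters R.
Concentrate = 2160 − 586 = 1574 kg/h.
Mass fraction = 488.16/1574 = 0.3101.

0.3101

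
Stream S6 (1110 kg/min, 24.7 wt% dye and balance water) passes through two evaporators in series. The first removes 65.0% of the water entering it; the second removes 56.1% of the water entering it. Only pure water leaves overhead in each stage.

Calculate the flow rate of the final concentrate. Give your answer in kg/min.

402.6 kg/min

water in feed = 1110×0.753 = 835.83 kg/min.
After stage 1: water left = (1−0.650)×835.83 = 292.54; stream total = 566.71 kg/min.
After stage 2: water left = (1−0.561)×292.54 = 128.43; final concentrate = 402.6 kg/min.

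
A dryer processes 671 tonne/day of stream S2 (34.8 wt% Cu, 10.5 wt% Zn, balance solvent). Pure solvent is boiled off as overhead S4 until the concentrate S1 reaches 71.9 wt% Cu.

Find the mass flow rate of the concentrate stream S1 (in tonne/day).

324.8 tonne/day

Cu is conserved: 671×0.348 = 233.51 tonne/day all reports to the concentrate.
Concentrate = 233.51/(target fraction) = 324.77 tonne/day.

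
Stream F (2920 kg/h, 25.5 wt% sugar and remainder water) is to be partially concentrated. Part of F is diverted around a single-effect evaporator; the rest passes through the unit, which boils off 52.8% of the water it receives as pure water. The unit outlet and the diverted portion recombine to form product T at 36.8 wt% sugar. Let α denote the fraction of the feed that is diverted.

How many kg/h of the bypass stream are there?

All 2920×0.255 = 744.6 kg/h of sugar reaches T, so T = 744.6/0.368 = 2023.4 kg/h and vapour = 896.63 kg/h.
The evaporator receives (1−α)·2920 of feed at 0.745 water and removes 0.528 of that water:
0.528×0.745×(1−α)×2920 = 896.63
(1−α) = 896.63/1148.6 = 0.7806;  α = 0.2194.
Bypass flow = 0.2194×2920 = 640.59 kg/h.

640.6 kg/h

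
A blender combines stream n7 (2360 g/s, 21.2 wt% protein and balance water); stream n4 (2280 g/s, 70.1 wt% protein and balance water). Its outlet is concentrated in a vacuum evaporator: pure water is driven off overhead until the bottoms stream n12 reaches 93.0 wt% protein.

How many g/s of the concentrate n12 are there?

protein entering = 2360×0.212 + 2280×0.701 = 2098.6 g/s.
All protein reports to n12, so n12 = 2098.6/0.930 = 2256.6 g/s.

2257 g/s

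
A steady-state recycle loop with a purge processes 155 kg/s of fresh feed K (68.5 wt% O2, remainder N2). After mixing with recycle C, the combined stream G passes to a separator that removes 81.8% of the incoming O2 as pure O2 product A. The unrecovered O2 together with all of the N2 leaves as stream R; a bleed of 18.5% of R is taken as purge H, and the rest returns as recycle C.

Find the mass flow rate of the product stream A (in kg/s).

102 kg/s

O2 in G: m_A = 155×0.685 + (1−0.185)·(1−0.818)·m_A, so m_A = 106.18/0.8517 = 124.67 kg/s.
Product A = 0.818×124.67 = 101.98 kg/s.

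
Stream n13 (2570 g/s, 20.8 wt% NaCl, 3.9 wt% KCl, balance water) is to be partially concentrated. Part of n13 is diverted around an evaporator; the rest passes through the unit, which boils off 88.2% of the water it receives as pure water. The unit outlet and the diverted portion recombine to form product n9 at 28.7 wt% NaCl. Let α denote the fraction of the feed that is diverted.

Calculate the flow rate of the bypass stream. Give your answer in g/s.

All 2570×0.208 = 534.56 g/s of NaCl reaches n9, so n9 = 534.56/0.287 = 1862.6 g/s and vapour = 707.42 g/s.
The evaporator receives (1−α)·2570 of feed at 0.753 water and removes 0.882 of that water:
0.882×0.753×(1−α)×2570 = 707.42
(1−α) = 707.42/1706.9 = 0.4145;  α = 0.5855.
Bypass flow = 0.5855×2570 = 1504.8 g/s.

1505 g/s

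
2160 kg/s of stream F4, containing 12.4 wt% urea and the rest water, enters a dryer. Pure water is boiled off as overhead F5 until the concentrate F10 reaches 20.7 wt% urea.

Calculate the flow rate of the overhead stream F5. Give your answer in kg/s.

urea is conserved: 2160×0.124 = 267.84 kg/s all reports to the concentrate.
Concentrate = 267.84/(target fraction) = 1293.9 kg/s.
Overhead = 2160 − 1293.9 = 866.09 kg/s.

866.1 kg/s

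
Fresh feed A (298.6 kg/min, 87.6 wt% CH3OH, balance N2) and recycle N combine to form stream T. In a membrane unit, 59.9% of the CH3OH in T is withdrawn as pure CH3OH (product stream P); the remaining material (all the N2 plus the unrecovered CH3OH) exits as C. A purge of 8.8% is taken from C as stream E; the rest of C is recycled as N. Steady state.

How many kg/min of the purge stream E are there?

51.58 kg/min

N2 enters only via A and leaves only via the purge: 298.6×0.124 = 0.088×(N2 in C), and the membrane unit passes all N2, so N2 in T = N2 in C = 420.75 kg/min.
CH3OH in T: m_A = 298.6×0.876 + (1−0.088)·(1−0.599)·m_A, so m_A = 261.57/0.6343 = 412.39 kg/min.
C = (1−0.599)×412.39 + 420.75 = 586.12 kg/min.
Purge E = 0.088×586.12 = 51.579 kg/min.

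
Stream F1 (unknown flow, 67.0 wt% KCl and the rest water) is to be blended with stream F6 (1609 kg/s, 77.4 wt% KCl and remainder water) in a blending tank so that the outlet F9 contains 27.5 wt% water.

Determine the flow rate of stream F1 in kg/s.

1433 kg/s

Let F1 be the unknown flow. Total out = 1609 + F1.
water balance: 363.63 + 0.330·F1 = 0.275·(1609 + F1)
(0.330 − 0.275)·F1 = 0.275×1609 − 363.63 = 78.841
F1 = 78.841 / 0.055 = 1433.5 kg/s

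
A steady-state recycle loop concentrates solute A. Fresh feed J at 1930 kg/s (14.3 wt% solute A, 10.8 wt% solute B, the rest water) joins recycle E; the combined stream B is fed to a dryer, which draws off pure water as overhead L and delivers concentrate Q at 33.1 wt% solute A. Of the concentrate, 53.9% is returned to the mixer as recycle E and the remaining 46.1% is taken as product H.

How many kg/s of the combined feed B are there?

Overall solute A balance (none leaves overhead): solute A in fresh feed = solute A in product, i.e. 1930×0.143 = (1−0.539)·Q·0.331.
Q = 275.99/(0.331×0.461) = 1808.7 kg/s.
Recycle E = 0.539×1808.7 = 974.88 kg/s.
Combined feed B = 1930 + 974.88 = 2904.9 kg/s.

2905 kg/s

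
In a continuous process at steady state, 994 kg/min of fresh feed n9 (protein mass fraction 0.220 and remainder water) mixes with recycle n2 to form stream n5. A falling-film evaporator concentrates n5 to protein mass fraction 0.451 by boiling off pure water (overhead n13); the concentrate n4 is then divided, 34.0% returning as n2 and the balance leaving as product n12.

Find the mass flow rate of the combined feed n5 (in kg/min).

Overall protein balance (none leaves overhead): protein in fresh feed = protein in product, i.e. 994×0.220 = (1−0.340)·n4·0.451.
n4 = 218.68/(0.451×0.660) = 734.66 kg/min.
Recycle n2 = 0.340×734.66 = 249.79 kg/min.
Combined feed n5 = 994 + 249.79 = 1243.8 kg/min.

1244 kg/min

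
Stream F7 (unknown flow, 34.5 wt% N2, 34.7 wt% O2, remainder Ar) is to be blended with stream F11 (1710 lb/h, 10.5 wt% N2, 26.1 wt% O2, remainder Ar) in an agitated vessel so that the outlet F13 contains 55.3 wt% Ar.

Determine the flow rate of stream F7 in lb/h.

Let F7 be the unknown flow. Total out = 1710 + F7.
Ar balance: 1084.1 + 0.308·F7 = 0.553·(1710 + F7)
(0.308 − 0.553)·F7 = 0.553×1710 − 1084.1 = -138.51
F7 = -138.51 / -0.245 = 565.35 lb/h

565.3 lb/h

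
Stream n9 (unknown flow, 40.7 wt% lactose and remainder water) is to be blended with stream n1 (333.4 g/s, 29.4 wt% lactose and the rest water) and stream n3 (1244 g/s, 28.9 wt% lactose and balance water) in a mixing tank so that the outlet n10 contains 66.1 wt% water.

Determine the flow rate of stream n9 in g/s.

Let n9 be the unknown flow. Total out = 1577.4 + n9.
water balance: 1119.9 + 0.593·n9 = 0.661·(1577.4 + n9)
(0.593 − 0.661)·n9 = 0.661×1577.4 − 1119.9 = -77.203
n9 = -77.203 / -0.068 = 1135.3 g/s

1135 g/s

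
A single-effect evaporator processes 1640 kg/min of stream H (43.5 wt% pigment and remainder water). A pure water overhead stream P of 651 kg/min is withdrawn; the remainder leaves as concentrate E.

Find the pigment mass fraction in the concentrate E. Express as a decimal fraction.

0.721

pigment is not removed: 1640×0.435 = 713.4 kg/min of pigment enters E.
Concentrate = 1640 − 651 = 989 kg/min.
Mass fraction = 713.4/989 = 0.721.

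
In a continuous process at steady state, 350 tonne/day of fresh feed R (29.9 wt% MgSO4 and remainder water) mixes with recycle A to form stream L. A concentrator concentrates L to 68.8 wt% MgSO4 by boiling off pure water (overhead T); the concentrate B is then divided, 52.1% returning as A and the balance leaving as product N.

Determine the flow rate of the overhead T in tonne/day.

Overall MgSO4 balance (none leaves overhead): MgSO4 in fresh feed = MgSO4 in product, i.e. 350×0.299 = (1−0.521)·B·0.688.
B = 104.65/(0.688×0.479) = 317.55 tonne/day.
Recycle A = 0.521×317.55 = 165.44 tonne/day.
Combined feed L = 350 + 165.44 = 515.44 tonne/day.
Overhead T = L − B = 515.44 − 317.55 = 197.89 tonne/day.

197.9 tonne/day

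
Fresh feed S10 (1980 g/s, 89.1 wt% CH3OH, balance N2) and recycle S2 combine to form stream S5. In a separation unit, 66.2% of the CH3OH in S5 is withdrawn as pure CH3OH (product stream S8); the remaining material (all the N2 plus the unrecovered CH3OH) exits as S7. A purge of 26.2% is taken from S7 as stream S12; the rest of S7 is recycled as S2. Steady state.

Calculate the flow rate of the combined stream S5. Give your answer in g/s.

N2 enters only via S10 and leaves only via the purge: 1980×0.109 = 0.262×(N2 in S7), and the separation unit passes all N2, so N2 in S5 = N2 in S7 = 823.74 g/s.
CH3OH in S5: m_A = 1980×0.891 + (1−0.262)·(1−0.662)·m_A, so m_A = 1764.2/0.7506 = 2350.5 g/s.
S5 = 2350.5 + 823.74 = 3174.2 g/s.

3174 g/s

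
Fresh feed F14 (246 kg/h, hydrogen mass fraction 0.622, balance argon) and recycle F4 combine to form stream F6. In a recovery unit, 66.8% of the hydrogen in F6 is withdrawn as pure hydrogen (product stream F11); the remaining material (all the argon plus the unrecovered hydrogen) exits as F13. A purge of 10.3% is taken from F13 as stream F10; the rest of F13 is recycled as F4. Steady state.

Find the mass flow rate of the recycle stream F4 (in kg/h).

874.7 kg/h

argon enters only via F14 and leaves only via the purge: 246×0.378 = 0.103×(argon in F13), and the recovery unit passes all argon, so argon in F6 = argon in F13 = 902.8 kg/h.
hydrogen in F6: m_A = 246×0.622 + (1−0.103)·(1−0.668)·m_A, so m_A = 153.01/0.7022 = 217.9 kg/h.
F13 = (1−0.668)×217.9 + 902.8 = 975.14 kg/h.
Recycle F4 = (1−0.103)×975.14 = 874.7 kg/h.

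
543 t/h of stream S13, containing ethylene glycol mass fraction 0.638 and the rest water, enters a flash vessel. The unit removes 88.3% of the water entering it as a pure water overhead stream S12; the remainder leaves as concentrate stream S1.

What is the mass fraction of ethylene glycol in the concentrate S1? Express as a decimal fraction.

ethylene glycol is not removed: 543×0.638 = 346.43 t/h of ethylene glycol enters S1.
water entering = 543×0.362 = 196.57 t/h; overhead removed = 0.883×196.57 = 173.57 t/h.
Concentrate = 543 − 173.57 = 369.43 t/h.
Mass fraction = 346.43/369.43 = 0.938.

0.938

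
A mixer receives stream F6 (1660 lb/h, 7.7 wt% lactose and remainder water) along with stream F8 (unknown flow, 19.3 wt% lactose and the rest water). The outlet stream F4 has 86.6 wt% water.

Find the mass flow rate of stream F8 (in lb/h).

Let F8 be the unknown flow. Total out = 1660 + F8.
water balance: 1532.2 + 0.807·F8 = 0.866·(1660 + F8)
(0.807 − 0.866)·F8 = 0.866×1660 − 1532.2 = -94.62
F8 = -94.62 / -0.059 = 1603.7 lb/h

1604 lb/h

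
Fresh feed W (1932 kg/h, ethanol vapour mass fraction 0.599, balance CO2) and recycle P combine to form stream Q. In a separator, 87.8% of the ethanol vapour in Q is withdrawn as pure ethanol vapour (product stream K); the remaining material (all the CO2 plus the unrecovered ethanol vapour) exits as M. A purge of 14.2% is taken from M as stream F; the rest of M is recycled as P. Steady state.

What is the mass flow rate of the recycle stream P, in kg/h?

4816 kg/h

CO2 enters only via W and leaves only via the purge: 1932×0.401 = 0.142×(CO2 in M), and the separator passes all CO2, so CO2 in Q = CO2 in M = 5455.9 kg/h.
ethanol vapour in Q: m_A = 1932×0.599 + (1−0.142)·(1−0.878)·m_A, so m_A = 1157.3/0.8953 = 1292.6 kg/h.
M = (1−0.878)×1292.6 + 5455.9 = 5613.6 kg/h.
Recycle P = (1−0.142)×5613.6 = 4816.4 kg/h.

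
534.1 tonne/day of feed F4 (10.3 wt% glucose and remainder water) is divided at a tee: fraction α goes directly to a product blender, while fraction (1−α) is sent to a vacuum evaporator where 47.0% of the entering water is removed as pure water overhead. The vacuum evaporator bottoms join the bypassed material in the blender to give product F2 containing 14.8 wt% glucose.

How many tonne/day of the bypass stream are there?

All 534.1×0.103 = 55.012 tonne/day of glucose reaches F2, so F2 = 55.012/0.148 = 371.7 tonne/day and vapour = 162.4 tonne/day.
The evaporator receives (1−α)·534.1 of feed at 0.897 water and removes 0.470 of that water:
0.470×0.897×(1−α)×534.1 = 162.4
(1−α) = 162.4/225.17 = 0.7212;  α = 0.2788.
Bypass flow = 0.2788×534.1 = 148.9 tonne/day.

148.9 tonne/day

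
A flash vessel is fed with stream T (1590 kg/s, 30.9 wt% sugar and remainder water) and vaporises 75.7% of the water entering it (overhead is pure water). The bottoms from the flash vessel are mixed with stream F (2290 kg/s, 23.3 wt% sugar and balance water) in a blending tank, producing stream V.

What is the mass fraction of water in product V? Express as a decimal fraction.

0.6638

Vapour removed = 0.757×0.691×1590 = 831.71 kg/s; concentrate = 758.29 kg/s.
water reaching the mixer = 266.98 (from concentrate) + 2290×0.767 = 2023.4 kg/s.
Product flow = 758.29 + 2290 = 3048.3 kg/s; water fraction = 0.6638.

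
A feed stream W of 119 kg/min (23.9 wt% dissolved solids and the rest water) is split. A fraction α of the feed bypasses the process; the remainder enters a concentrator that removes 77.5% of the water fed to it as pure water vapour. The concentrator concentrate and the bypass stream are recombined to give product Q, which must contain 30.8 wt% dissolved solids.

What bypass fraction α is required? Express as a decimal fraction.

0.620

All 119×0.239 = 28.441 kg/min of dissolved solids reaches Q, so Q = 28.441/0.308 = 92.341 kg/min and vapour = 26.659 kg/min.
The evaporator receives (1−α)·119 of feed at 0.761 water and removes 0.775 of that water:
0.775×0.761×(1−α)×119 = 26.659
(1−α) = 26.659/70.183 = 0.3798;  α = 0.6202.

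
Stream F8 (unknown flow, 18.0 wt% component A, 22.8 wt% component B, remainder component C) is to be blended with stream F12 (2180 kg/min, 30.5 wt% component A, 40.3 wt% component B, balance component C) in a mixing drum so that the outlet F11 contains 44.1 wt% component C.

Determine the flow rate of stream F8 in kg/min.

2151 kg/min

Let F8 be the unknown flow. Total out = 2180 + F8.
component C balance: 636.56 + 0.592·F8 = 0.441·(2180 + F8)
(0.592 − 0.441)·F8 = 0.441×2180 − 636.56 = 324.82
F8 = 324.82 / 0.151 = 2151.1 kg/min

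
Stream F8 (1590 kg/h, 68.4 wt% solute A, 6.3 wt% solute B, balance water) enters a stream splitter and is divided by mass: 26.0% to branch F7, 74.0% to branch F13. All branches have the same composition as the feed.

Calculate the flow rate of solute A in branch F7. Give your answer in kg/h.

Branch F7 total = 0.260×1590 = 413.4 kg/h.
solute A in F7 = 0.684×413.4 = 282.77 kg/h.

282.8 kg/h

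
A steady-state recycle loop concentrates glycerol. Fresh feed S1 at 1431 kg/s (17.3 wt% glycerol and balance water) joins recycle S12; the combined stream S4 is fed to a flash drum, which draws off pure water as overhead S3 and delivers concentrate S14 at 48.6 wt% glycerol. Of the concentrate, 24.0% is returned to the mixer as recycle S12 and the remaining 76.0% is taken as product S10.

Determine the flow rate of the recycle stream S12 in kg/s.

160.9 kg/s

Overall glycerol balance (none leaves overhead): glycerol in fresh feed = glycerol in product, i.e. 1431×0.173 = (1−0.240)·S14·0.486.
S14 = 247.56/(0.486×0.760) = 670.25 kg/s.
Recycle S12 = 0.240×670.25 = 160.86 kg/s.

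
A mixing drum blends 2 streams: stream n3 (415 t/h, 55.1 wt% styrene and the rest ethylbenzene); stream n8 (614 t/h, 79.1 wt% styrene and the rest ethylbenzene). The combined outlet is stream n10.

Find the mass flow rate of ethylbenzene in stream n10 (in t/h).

ethylbenzene out = ethylbenzene in = 415×0.449 + 614×0.209 = 314.66 t/h.

314.7 t/h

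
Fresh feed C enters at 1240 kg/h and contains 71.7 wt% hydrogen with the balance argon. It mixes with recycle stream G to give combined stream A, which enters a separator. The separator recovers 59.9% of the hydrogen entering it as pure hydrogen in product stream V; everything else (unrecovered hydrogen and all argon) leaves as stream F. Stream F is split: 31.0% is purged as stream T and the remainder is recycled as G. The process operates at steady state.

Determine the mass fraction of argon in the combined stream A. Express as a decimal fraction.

0.479

argon enters only via C and leaves only via the purge: 1240×0.283 = 0.310×(argon in F), and the separator passes all argon, so argon in A = argon in F = 1132 kg/h.
hydrogen in A: m_A = 1240×0.717 + (1−0.310)·(1−0.599)·m_A, so m_A = 889.08/0.7233 = 1229.2 kg/h.
A = 1229.2 + 1132 = 2361.2 kg/h.
argon fraction in A = 1132/2361.2 = 0.479.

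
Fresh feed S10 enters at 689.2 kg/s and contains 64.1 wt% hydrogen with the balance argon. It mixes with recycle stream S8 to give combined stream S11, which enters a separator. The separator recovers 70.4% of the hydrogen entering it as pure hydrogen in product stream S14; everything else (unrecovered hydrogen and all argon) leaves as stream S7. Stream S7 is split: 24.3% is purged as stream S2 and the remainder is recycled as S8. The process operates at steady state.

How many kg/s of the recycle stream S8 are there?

898.4 kg/s

argon enters only via S10 and leaves only via the purge: 689.2×0.359 = 0.243×(argon in S7), and the separator passes all argon, so argon in S11 = argon in S7 = 1018.2 kg/s.
hydrogen in S11: m_A = 689.2×0.641 + (1−0.243)·(1−0.704)·m_A, so m_A = 441.78/0.7759 = 569.35 kg/s.
S7 = (1−0.704)×569.35 + 1018.2 = 1186.7 kg/s.
Recycle S8 = (1−0.243)×1186.7 = 898.35 kg/s.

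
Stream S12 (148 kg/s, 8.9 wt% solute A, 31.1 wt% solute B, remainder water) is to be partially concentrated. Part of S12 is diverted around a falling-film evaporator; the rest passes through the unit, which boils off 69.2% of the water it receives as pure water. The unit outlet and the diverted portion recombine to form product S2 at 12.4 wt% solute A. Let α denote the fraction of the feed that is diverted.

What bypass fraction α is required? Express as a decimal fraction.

0.320

All 148×0.089 = 13.172 kg/s of solute A reaches S2, so S2 = 13.172/0.124 = 106.23 kg/s and vapour = 41.774 kg/s.
The evaporator receives (1−α)·148 of feed at 0.600 water and removes 0.692 of that water:
0.692×0.600×(1−α)×148 = 41.774
(1−α) = 41.774/61.45 = 0.6798;  α = 0.3202.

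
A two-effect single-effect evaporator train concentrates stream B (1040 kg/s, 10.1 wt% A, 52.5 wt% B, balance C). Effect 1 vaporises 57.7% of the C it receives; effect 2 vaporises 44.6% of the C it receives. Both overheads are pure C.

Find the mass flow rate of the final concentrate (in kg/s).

C in feed = 1040×0.374 = 388.96 kg/s.
After stage 1: C left = (1−0.577)×388.96 = 164.53; stream total = 815.57 kg/s.
After stage 2: C left = (1−0.446)×164.53 = 91.15; final concentrate = 742.19 kg/s.

742.2 kg/s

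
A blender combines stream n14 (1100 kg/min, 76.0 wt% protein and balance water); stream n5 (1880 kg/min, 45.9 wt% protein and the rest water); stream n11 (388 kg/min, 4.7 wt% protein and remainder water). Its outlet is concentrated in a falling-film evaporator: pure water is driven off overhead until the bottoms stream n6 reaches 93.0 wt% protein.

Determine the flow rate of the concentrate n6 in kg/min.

protein entering = 1100×0.760 + 1880×0.459 + 388×0.047 = 1717.2 kg/min.
All protein reports to n6, so n6 = 1717.2/0.930 = 1846.4 kg/min.

1846 kg/min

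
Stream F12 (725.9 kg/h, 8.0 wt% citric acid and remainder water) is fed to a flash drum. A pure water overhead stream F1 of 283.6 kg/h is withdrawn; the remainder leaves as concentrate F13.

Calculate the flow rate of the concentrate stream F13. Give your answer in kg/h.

442.3 kg/h

Concentrate = 725.9 − 283.6 = 442.3 kg/h.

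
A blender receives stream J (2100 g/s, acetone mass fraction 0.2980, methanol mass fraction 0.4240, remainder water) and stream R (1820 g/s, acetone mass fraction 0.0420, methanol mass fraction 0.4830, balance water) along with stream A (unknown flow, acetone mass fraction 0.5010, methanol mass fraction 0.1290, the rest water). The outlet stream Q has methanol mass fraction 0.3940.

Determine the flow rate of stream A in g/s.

Let A be the unknown flow. Total out = 3920 + A.
methanol balance: 1769.5 + 0.129·A = 0.394·(3920 + A)
(0.129 − 0.394)·A = 0.394×3920 − 1769.5 = -224.98
A = -224.98 / -0.265 = 848.98 g/s

849 g/s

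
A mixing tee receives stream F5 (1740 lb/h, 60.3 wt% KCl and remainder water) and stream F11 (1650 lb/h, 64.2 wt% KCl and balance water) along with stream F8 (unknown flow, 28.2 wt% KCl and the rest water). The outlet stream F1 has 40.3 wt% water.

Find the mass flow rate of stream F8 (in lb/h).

Let F8 be the unknown flow. Total out = 3390 + F8.
water balance: 1281.5 + 0.718·F8 = 0.403·(3390 + F8)
(0.718 − 0.403)·F8 = 0.403×3390 − 1281.5 = 84.69
F8 = 84.69 / 0.315 = 268.86 lb/h

268.9 lb/h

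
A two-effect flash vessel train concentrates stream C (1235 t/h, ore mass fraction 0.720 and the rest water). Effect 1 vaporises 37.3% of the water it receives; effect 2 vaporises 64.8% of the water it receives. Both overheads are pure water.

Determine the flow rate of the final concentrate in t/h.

water in feed = 1235×0.280 = 345.8 t/h.
After stage 1: water left = (1−0.373)×345.8 = 216.82; stream total = 1106 t/h.
After stage 2: water left = (1−0.648)×216.82 = 76.319; final concentrate = 965.52 t/h.

965.5 t/h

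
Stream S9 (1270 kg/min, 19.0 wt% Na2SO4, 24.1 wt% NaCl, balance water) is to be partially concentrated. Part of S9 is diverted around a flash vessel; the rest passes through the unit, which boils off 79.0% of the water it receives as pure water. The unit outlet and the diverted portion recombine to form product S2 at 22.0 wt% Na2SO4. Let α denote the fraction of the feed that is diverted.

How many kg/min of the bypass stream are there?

884.7 kg/min

All 1270×0.190 = 241.3 kg/min of Na2SO4 reaches S2, so S2 = 241.3/0.220 = 1096.8 kg/min and vapour = 173.18 kg/min.
The evaporator receives (1−α)·1270 of feed at 0.569 water and removes 0.790 of that water:
0.790×0.569×(1−α)×1270 = 173.18
(1−α) = 173.18/570.88 = 0.3034;  α = 0.6966.
Bypass flow = 0.6966×1270 = 884.73 kg/min.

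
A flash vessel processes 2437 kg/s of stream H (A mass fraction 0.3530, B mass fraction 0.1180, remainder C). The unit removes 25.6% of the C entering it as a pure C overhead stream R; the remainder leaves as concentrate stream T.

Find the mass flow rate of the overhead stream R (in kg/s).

330 kg/s

C entering = 2437×0.529 = 1289.2 kg/s; overhead removed = 0.256×1289.2 = 330.03 kg/s.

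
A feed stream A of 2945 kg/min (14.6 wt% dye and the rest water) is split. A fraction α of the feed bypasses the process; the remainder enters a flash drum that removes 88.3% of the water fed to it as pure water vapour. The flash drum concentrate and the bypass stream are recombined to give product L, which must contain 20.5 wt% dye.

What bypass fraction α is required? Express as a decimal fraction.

0.618

All 2945×0.146 = 429.97 kg/min of dye reaches L, so L = 429.97/0.205 = 2097.4 kg/min and vapour = 847.59 kg/min.
The evaporator receives (1−α)·2945 of feed at 0.854 water and removes 0.883 of that water:
0.883×0.854×(1−α)×2945 = 847.59
(1−α) = 847.59/2220.8 = 0.3817;  α = 0.6183.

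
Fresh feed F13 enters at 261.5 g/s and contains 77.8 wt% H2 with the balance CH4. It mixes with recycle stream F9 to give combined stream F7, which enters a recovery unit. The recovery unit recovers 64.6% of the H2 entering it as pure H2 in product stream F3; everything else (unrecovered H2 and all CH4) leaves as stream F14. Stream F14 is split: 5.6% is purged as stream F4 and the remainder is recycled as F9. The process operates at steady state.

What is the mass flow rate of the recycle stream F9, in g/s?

CH4 enters only via F13 and leaves only via the purge: 261.5×0.222 = 0.056×(CH4 in F14), and the recovery unit passes all CH4, so CH4 in F7 = CH4 in F14 = 1036.7 g/s.
H2 in F7: m_A = 261.5×0.778 + (1−0.056)·(1−0.646)·m_A, so m_A = 203.45/0.6658 = 305.56 g/s.
F14 = (1−0.646)×305.56 + 1036.7 = 1144.8 g/s.
Recycle F9 = (1−0.056)×1144.8 = 1080.7 g/s.

1081 g/s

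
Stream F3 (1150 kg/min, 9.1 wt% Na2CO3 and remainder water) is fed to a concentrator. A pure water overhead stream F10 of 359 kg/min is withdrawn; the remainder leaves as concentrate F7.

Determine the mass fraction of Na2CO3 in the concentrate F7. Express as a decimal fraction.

Na2CO3 is not removed: 1150×0.091 = 104.65 kg/min of Na2CO3 enters F7.
Concentrate = 1150 − 359 = 791 kg/min.
Mass fraction = 104.65/791 = 0.132.

0.132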